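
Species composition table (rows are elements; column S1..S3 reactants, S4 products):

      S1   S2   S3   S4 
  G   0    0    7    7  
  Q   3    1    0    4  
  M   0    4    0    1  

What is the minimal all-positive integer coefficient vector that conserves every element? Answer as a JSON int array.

Coefficients: [5, 1, 4, 4]

G: 5·0+1·0+4·7 = 28 | 4·7 = 28
Q: 5·3+1·1+4·0 = 16 | 4·4 = 16
M: 5·0+1·4+4·0 = 4 | 4·1 = 4
gcd(5,1,4,4) = 1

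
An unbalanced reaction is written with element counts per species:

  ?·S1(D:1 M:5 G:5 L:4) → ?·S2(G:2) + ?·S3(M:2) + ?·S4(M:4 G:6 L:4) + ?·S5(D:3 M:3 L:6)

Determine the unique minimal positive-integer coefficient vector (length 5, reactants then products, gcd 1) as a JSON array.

Coefficients: [6, 6, 6, 3, 2]

D: 6·1 = 6 | 6·0+6·0+3·0+2·3 = 6
M: 6·5 = 30 | 6·0+6·2+3·4+2·3 = 30
G: 6·5 = 30 | 6·2+6·0+3·6+2·0 = 30
L: 6·4 = 24 | 6·0+6·0+3·4+2·6 = 24
gcd(6,6,6,3,2) = 1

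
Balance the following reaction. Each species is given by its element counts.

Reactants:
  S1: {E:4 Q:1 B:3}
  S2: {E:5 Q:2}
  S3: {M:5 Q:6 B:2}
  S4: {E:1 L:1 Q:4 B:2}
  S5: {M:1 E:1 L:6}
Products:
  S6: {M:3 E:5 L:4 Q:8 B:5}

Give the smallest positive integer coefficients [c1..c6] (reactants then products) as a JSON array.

M: 4·0+1·0+3·5+6·0+3·1 = 18 | 6·3 = 18
E: 4·4+1·5+3·0+6·1+3·1 = 30 | 6·5 = 30
L: 4·0+1·0+3·0+6·1+3·6 = 24 | 6·4 = 24
Q: 4·1+1·2+3·6+6·4+3·0 = 48 | 6·8 = 48
B: 4·3+1·0+3·2+6·2+3·0 = 30 | 6·5 = 30
gcd(4,1,3,6,3,6) = 1

Coefficients: [4, 1, 3, 6, 3, 6]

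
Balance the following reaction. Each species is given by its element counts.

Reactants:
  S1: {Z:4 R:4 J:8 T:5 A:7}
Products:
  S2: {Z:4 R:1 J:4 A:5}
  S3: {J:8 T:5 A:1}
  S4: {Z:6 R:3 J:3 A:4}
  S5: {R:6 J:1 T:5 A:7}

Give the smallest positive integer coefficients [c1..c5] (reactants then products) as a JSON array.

Z: 5·4 = 20 | 2·4+3·0+2·6+2·0 = 20
R: 5·4 = 20 | 2·1+3·0+2·3+2·6 = 20
J: 5·8 = 40 | 2·4+3·8+2·3+2·1 = 40
T: 5·5 = 25 | 2·0+3·5+2·0+2·5 = 25
A: 5·7 = 35 | 2·5+3·1+2·4+2·7 = 35
gcd(5,2,3,2,2) = 1

Coefficients: [5, 2, 3, 2, 2]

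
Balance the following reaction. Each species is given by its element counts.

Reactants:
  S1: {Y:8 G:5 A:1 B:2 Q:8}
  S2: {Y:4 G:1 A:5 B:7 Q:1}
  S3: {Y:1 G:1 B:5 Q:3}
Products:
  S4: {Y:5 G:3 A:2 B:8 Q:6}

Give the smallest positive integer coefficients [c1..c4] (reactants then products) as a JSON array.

Y: 1·8+1·4+3·1 = 15 | 3·5 = 15
G: 1·5+1·1+3·1 = 9 | 3·3 = 9
A: 1·1+1·5+3·0 = 6 | 3·2 = 6
B: 1·2+1·7+3·5 = 24 | 3·8 = 24
Q: 1·8+1·1+3·3 = 18 | 3·6 = 18
gcd(1,1,3,3) = 1

Coefficients: [1, 1, 3, 3]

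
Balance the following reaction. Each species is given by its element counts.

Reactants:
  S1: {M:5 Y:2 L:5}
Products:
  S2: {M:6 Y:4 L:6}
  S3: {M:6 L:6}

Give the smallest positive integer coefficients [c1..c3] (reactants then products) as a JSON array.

Coefficients: [6, 3, 2]

M: 6·5 = 30 | 3·6+2·6 = 30
Y: 6·2 = 12 | 3·4+2·0 = 12
L: 6·5 = 30 | 3·6+2·6 = 30
gcd(6,3,2) = 1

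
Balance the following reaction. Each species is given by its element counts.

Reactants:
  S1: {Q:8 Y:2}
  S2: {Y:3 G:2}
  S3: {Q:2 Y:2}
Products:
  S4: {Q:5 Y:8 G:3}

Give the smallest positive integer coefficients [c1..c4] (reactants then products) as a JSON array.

Coefficients: [1, 6, 6, 4]

Q: 1·8+6·0+6·2 = 20 | 4·5 = 20
Y: 1·2+6·3+6·2 = 32 | 4·8 = 32
G: 1·0+6·2+6·0 = 12 | 4·3 = 12
gcd(1,6,6,4) = 1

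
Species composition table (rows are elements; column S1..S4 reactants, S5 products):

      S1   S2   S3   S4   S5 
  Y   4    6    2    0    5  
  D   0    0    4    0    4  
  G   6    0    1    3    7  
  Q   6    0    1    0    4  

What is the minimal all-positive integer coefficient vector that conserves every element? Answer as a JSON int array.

Coefficients: [3, 1, 6, 6, 6]

Y: 3·4+1·6+6·2+6·0 = 30 | 6·5 = 30
D: 3·0+1·0+6·4+6·0 = 24 | 6·4 = 24
G: 3·6+1·0+6·1+6·3 = 42 | 6·7 = 42
Q: 3·6+1·0+6·1+6·0 = 24 | 6·4 = 24
gcd(3,1,6,6,6) = 1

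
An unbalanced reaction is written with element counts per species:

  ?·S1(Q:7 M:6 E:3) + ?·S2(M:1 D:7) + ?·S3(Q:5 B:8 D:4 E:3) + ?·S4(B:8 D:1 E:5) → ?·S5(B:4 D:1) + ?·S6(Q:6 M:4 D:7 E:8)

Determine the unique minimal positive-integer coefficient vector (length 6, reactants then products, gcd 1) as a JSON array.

Coefficients: [1, 2, 1, 2, 6, 2]

Q: 1·7+2·0+1·5+2·0 = 12 | 6·0+2·6 = 12
M: 1·6+2·1+1·0+2·0 = 8 | 6·0+2·4 = 8
B: 1·0+2·0+1·8+2·8 = 24 | 6·4+2·0 = 24
D: 1·0+2·7+1·4+2·1 = 20 | 6·1+2·7 = 20
E: 1·3+2·0+1·3+2·5 = 16 | 6·0+2·8 = 16
gcd(1,2,1,2,6,2) = 1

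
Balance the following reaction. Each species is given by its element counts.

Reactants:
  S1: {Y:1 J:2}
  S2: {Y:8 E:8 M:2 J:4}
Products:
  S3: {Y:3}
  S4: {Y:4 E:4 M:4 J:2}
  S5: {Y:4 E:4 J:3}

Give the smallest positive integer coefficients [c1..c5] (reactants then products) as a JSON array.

Y: 3·1+4·8 = 35 | 1·3+2·4+6·4 = 35
E: 3·0+4·8 = 32 | 1·0+2·4+6·4 = 32
M: 3·0+4·2 = 8 | 1·0+2·4+6·0 = 8
J: 3·2+4·4 = 22 | 1·0+2·2+6·3 = 22
gcd(3,4,1,2,6) = 1

Coefficients: [3, 4, 1, 2, 6]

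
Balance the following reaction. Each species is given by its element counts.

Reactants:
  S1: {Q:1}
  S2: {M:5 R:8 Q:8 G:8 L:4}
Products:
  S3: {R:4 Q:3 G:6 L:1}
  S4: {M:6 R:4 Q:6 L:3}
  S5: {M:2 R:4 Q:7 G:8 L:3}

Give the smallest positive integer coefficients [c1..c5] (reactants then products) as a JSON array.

M: 5·0+4·5 = 20 | 4·0+3·6+1·2 = 20
R: 5·0+4·8 = 32 | 4·4+3·4+1·4 = 32
Q: 5·1+4·8 = 37 | 4·3+3·6+1·7 = 37
G: 5·0+4·8 = 32 | 4·6+3·0+1·8 = 32
L: 5·0+4·4 = 16 | 4·1+3·3+1·3 = 16
gcd(5,4,4,3,1) = 1

Coefficients: [5, 4, 4, 3, 1]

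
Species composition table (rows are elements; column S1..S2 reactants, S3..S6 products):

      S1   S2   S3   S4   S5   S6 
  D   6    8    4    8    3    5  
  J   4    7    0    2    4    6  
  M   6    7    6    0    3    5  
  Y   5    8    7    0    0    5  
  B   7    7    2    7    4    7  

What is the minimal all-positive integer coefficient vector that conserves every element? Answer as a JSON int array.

D: 5·6+2·8 = 46 | 3·4+1·8+2·3+4·5 = 46
J: 5·4+2·7 = 34 | 3·0+1·2+2·4+4·6 = 34
M: 5·6+2·7 = 44 | 3·6+1·0+2·3+4·5 = 44
Y: 5·5+2·8 = 41 | 3·7+1·0+2·0+4·5 = 41
B: 5·7+2·7 = 49 | 3·2+1·7+2·4+4·7 = 49
gcd(5,2,3,1,2,4) = 1

Coefficients: [5, 2, 3, 1, 2, 4]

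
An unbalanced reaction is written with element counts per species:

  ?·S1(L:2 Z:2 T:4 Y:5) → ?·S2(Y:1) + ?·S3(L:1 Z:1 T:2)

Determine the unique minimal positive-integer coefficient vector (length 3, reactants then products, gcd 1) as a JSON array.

Coefficients: [1, 5, 2]

L: 1·2 = 2 | 5·0+2·1 = 2
Z: 1·2 = 2 | 5·0+2·1 = 2
T: 1·4 = 4 | 5·0+2·2 = 4
Y: 1·5 = 5 | 5·1+2·0 = 5
gcd(1,5,2) = 1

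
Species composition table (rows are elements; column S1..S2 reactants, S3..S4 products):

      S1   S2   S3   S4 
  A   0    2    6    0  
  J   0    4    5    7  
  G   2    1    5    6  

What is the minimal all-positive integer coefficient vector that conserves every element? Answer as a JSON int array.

A: 4·0+3·2 = 6 | 1·6+1·0 = 6
J: 4·0+3·4 = 12 | 1·5+1·7 = 12
G: 4·2+3·1 = 11 | 1·5+1·6 = 11
gcd(4,3,1,1) = 1

Coefficients: [4, 3, 1, 1]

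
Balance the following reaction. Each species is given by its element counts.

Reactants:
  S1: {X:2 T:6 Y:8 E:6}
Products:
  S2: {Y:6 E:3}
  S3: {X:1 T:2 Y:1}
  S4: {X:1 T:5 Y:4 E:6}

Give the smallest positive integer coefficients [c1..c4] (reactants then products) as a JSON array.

X: 3·2 = 6 | 2·0+4·1+2·1 = 6
T: 3·6 = 18 | 2·0+4·2+2·5 = 18
Y: 3·8 = 24 | 2·6+4·1+2·4 = 24
E: 3·6 = 18 | 2·3+4·0+2·6 = 18
gcd(3,2,4,2) = 1

Coefficients: [3, 2, 4, 2]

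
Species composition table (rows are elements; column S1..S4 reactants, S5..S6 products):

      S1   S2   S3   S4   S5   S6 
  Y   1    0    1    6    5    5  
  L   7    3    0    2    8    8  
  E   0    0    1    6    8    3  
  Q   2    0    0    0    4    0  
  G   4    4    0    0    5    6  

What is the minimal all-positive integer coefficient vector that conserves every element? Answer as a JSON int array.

Y: 4·1+6·0+1·1+5·6 = 35 | 2·5+5·5 = 35
L: 4·7+6·3+1·0+5·2 = 56 | 2·8+5·8 = 56
E: 4·0+6·0+1·1+5·6 = 31 | 2·8+5·3 = 31
Q: 4·2+6·0+1·0+5·0 = 8 | 2·4+5·0 = 8
G: 4·4+6·4+1·0+5·0 = 40 | 2·5+5·6 = 40
gcd(4,6,1,5,2,5) = 1

Coefficients: [4, 6, 1, 5, 2, 5]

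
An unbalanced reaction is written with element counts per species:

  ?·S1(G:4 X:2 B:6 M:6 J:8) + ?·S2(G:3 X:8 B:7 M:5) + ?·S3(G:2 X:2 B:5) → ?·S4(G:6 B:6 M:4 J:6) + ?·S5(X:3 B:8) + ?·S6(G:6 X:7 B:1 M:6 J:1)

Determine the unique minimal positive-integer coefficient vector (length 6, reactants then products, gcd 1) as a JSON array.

G: 1·4+2·3+4·2 = 18 | 1·6+4·0+2·6 = 18
X: 1·2+2·8+4·2 = 26 | 1·0+4·3+2·7 = 26
B: 1·6+2·7+4·5 = 40 | 1·6+4·8+2·1 = 40
M: 1·6+2·5+4·0 = 16 | 1·4+4·0+2·6 = 16
J: 1·8+2·0+4·0 = 8 | 1·6+4·0+2·1 = 8
gcd(1,2,4,1,4,2) = 1

Coefficients: [1, 2, 4, 1, 4, 2]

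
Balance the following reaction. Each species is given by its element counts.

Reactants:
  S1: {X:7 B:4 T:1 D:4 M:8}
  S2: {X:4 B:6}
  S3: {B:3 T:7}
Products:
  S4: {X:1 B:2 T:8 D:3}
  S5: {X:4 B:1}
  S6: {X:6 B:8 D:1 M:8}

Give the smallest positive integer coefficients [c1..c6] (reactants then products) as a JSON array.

X: 5·7+3·4+5·0 = 47 | 5·1+3·4+5·6 = 47
B: 5·4+3·6+5·3 = 53 | 5·2+3·1+5·8 = 53
T: 5·1+3·0+5·7 = 40 | 5·8+3·0+5·0 = 40
D: 5·4+3·0+5·0 = 20 | 5·3+3·0+5·1 = 20
M: 5·8+3·0+5·0 = 40 | 5·0+3·0+5·8 = 40
gcd(5,3,5,5,3,5) = 1

Coefficients: [5, 3, 5, 5, 3, 5]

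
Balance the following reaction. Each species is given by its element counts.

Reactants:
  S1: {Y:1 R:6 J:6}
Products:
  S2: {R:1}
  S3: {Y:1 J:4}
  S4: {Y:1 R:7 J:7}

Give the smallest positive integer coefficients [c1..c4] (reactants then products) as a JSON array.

Coefficients: [3, 4, 1, 2]

Y: 3·1 = 3 | 4·0+1·1+2·1 = 3
R: 3·6 = 18 | 4·1+1·0+2·7 = 18
J: 3·6 = 18 | 4·0+1·4+2·7 = 18
gcd(3,4,1,2) = 1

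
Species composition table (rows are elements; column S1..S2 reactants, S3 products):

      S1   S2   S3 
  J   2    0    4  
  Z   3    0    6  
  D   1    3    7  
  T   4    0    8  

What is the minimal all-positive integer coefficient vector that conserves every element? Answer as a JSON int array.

J: 6·2+5·0 = 12 | 3·4 = 12
Z: 6·3+5·0 = 18 | 3·6 = 18
D: 6·1+5·3 = 21 | 3·7 = 21
T: 6·4+5·0 = 24 | 3·8 = 24
gcd(6,5,3) = 1

Coefficients: [6, 5, 3]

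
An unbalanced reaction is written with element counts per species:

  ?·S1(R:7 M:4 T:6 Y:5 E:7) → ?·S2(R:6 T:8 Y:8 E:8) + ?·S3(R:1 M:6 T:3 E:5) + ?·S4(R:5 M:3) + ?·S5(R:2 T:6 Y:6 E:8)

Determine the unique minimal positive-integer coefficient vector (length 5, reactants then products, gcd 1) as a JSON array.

Coefficients: [6, 3, 2, 4, 1]

R: 6·7 = 42 | 3·6+2·1+4·5+1·2 = 42
M: 6·4 = 24 | 3·0+2·6+4·3+1·0 = 24
T: 6·6 = 36 | 3·8+2·3+4·0+1·6 = 36
Y: 6·5 = 30 | 3·8+2·0+4·0+1·6 = 30
E: 6·7 = 42 | 3·8+2·5+4·0+1·8 = 42
gcd(6,3,2,4,1) = 1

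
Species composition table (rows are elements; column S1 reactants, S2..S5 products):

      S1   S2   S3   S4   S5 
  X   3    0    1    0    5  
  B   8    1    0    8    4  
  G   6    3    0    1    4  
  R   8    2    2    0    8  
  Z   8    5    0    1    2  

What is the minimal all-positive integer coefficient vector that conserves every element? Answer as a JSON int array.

Coefficients: [3, 4, 4, 2, 1]

X: 3·3 = 9 | 4·0+4·1+2·0+1·5 = 9
B: 3·8 = 24 | 4·1+4·0+2·8+1·4 = 24
G: 3·6 = 18 | 4·3+4·0+2·1+1·4 = 18
R: 3·8 = 24 | 4·2+4·2+2·0+1·8 = 24
Z: 3·8 = 24 | 4·5+4·0+2·1+1·2 = 24
gcd(3,4,4,2,1) = 1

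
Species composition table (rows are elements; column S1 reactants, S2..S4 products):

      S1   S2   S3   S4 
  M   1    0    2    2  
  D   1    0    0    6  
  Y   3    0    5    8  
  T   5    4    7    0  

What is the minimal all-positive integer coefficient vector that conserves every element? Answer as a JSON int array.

M: 6·1 = 6 | 4·0+2·2+1·2 = 6
D: 6·1 = 6 | 4·0+2·0+1·6 = 6
Y: 6·3 = 18 | 4·0+2·5+1·8 = 18
T: 6·5 = 30 | 4·4+2·7+1·0 = 30
gcd(6,4,2,1) = 1

Coefficients: [6, 4, 2, 1]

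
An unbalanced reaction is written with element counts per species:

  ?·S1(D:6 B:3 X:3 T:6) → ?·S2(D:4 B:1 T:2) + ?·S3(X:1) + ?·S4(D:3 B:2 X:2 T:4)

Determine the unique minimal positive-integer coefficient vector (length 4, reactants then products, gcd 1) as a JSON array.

D: 5·6 = 30 | 3·4+3·0+6·3 = 30
B: 5·3 = 15 | 3·1+3·0+6·2 = 15
X: 5·3 = 15 | 3·0+3·1+6·2 = 15
T: 5·6 = 30 | 3·2+3·0+6·4 = 30
gcd(5,3,3,6) = 1

Coefficients: [5, 3, 3, 6]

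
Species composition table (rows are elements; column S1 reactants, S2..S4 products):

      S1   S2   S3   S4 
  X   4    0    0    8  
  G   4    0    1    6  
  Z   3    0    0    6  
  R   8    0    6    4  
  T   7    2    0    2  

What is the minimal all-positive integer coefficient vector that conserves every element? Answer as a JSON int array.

X: 2·4 = 8 | 6·0+2·0+1·8 = 8
G: 2·4 = 8 | 6·0+2·1+1·6 = 8
Z: 2·3 = 6 | 6·0+2·0+1·6 = 6
R: 2·8 = 16 | 6·0+2·6+1·4 = 16
T: 2·7 = 14 | 6·2+2·0+1·2 = 14
gcd(2,6,2,1) = 1

Coefficients: [2, 6, 2, 1]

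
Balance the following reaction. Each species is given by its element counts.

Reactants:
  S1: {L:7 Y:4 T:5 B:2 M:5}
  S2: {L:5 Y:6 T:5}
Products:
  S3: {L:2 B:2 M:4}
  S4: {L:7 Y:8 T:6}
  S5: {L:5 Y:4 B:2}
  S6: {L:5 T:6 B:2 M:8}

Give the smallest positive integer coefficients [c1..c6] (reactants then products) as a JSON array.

L: 4·7+2·5 = 38 | 1·2+3·7+1·5+2·5 = 38
Y: 4·4+2·6 = 28 | 1·0+3·8+1·4+2·0 = 28
T: 4·5+2·5 = 30 | 1·0+3·6+1·0+2·6 = 30
B: 4·2+2·0 = 8 | 1·2+3·0+1·2+2·2 = 8
M: 4·5+2·0 = 20 | 1·4+3·0+1·0+2·8 = 20
gcd(4,2,1,3,1,2) = 1

Coefficients: [4, 2, 1, 3, 1, 2]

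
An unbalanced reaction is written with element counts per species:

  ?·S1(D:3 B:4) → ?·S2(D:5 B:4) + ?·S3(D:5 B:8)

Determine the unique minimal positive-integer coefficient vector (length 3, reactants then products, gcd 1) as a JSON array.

Coefficients: [5, 1, 2]

D: 5·3 = 15 | 1·5+2·5 = 15
B: 5·4 = 20 | 1·4+2·8 = 20
gcd(5,1,2) = 1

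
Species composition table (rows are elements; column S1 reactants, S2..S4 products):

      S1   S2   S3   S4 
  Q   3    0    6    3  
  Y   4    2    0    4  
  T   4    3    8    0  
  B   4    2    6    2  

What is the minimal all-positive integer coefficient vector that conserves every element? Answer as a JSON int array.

Q: 5·3 = 15 | 4·0+1·6+3·3 = 15
Y: 5·4 = 20 | 4·2+1·0+3·4 = 20
T: 5·4 = 20 | 4·3+1·8+3·0 = 20
B: 5·4 = 20 | 4·2+1·6+3·2 = 20
gcd(5,4,1,3) = 1

Coefficients: [5, 4, 1, 3]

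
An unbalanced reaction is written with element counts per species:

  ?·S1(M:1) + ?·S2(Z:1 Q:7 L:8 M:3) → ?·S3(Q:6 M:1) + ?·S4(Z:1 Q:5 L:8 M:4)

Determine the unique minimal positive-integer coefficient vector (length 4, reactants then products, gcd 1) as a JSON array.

Z: 4·0+3·1 = 3 | 1·0+3·1 = 3
Q: 4·0+3·7 = 21 | 1·6+3·5 = 21
L: 4·0+3·8 = 24 | 1·0+3·8 = 24
M: 4·1+3·3 = 13 | 1·1+3·4 = 13
gcd(4,3,1,3) = 1

Coefficients: [4, 3, 1, 3]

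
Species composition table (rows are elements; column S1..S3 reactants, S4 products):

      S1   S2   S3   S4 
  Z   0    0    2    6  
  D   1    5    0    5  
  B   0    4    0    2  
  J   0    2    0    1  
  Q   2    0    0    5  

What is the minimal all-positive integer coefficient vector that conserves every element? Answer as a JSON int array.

Coefficients: [5, 1, 6, 2]

Z: 5·0+1·0+6·2 = 12 | 2·6 = 12
D: 5·1+1·5+6·0 = 10 | 2·5 = 10
B: 5·0+1·4+6·0 = 4 | 2·2 = 4
J: 5·0+1·2+6·0 = 2 | 2·1 = 2
Q: 5·2+1·0+6·0 = 10 | 2·5 = 10
gcd(5,1,6,2) = 1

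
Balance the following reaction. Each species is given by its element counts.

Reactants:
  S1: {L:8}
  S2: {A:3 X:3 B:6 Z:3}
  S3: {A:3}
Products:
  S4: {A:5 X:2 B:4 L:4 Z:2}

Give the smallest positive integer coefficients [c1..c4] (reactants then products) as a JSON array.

Coefficients: [3, 4, 6, 6]

A: 3·0+4·3+6·3 = 30 | 6·5 = 30
X: 3·0+4·3+6·0 = 12 | 6·2 = 12
B: 3·0+4·6+6·0 = 24 | 6·4 = 24
L: 3·8+4·0+6·0 = 24 | 6·4 = 24
Z: 3·0+4·3+6·0 = 12 | 6·2 = 12
gcd(3,4,6,6) = 1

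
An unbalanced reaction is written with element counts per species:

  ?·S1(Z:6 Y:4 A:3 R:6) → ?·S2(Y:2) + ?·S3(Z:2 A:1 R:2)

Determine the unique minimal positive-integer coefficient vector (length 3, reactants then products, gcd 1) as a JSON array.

Z: 1·6 = 6 | 2·0+3·2 = 6
Y: 1·4 = 4 | 2·2+3·0 = 4
A: 1·3 = 3 | 2·0+3·1 = 3
R: 1·6 = 6 | 2·0+3·2 = 6
gcd(1,2,3) = 1

Coefficients: [1, 2, 3]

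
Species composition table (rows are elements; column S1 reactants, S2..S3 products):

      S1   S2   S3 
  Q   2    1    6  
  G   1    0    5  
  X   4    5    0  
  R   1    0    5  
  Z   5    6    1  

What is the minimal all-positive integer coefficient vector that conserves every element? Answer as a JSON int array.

Coefficients: [5, 4, 1]

Q: 5·2 = 10 | 4·1+1·6 = 10
G: 5·1 = 5 | 4·0+1·5 = 5
X: 5·4 = 20 | 4·5+1·0 = 20
R: 5·1 = 5 | 4·0+1·5 = 5
Z: 5·5 = 25 | 4·6+1·1 = 25
gcd(5,4,1) = 1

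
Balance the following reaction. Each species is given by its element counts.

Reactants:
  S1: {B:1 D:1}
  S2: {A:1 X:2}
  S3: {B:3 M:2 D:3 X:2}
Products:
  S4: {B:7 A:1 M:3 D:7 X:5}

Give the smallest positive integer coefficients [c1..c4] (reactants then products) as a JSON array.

Coefficients: [5, 2, 3, 2]

B: 5·1+2·0+3·3 = 14 | 2·7 = 14
A: 5·0+2·1+3·0 = 2 | 2·1 = 2
M: 5·0+2·0+3·2 = 6 | 2·3 = 6
D: 5·1+2·0+3·3 = 14 | 2·7 = 14
X: 5·0+2·2+3·2 = 10 | 2·5 = 10
gcd(5,2,3,2) = 1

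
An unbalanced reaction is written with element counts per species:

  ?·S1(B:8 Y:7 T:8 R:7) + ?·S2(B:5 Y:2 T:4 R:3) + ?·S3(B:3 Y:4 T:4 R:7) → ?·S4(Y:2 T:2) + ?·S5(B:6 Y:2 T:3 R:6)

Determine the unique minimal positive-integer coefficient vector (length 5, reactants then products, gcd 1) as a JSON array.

B: 2·8+1·5+1·3 = 24 | 6·0+4·6 = 24
Y: 2·7+1·2+1·4 = 20 | 6·2+4·2 = 20
T: 2·8+1·4+1·4 = 24 | 6·2+4·3 = 24
R: 2·7+1·3+1·7 = 24 | 6·0+4·6 = 24
gcd(2,1,1,6,4) = 1

Coefficients: [2, 1, 1, 6, 4]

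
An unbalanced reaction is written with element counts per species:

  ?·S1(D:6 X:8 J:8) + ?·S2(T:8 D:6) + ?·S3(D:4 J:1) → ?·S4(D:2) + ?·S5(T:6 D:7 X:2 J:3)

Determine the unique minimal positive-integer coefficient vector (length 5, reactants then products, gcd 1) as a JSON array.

T: 1·0+3·8+4·0 = 24 | 6·0+4·6 = 24
D: 1·6+3·6+4·4 = 40 | 6·2+4·7 = 40
X: 1·8+3·0+4·0 = 8 | 6·0+4·2 = 8
J: 1·8+3·0+4·1 = 12 | 6·0+4·3 = 12
gcd(1,3,4,6,4) = 1

Coefficients: [1, 3, 4, 6, 4]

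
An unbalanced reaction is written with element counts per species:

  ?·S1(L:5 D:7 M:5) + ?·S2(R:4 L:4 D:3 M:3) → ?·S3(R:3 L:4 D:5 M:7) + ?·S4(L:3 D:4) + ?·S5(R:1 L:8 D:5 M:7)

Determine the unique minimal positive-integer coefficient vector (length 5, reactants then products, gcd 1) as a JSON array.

R: 6·0+4·4 = 16 | 5·3+6·0+1·1 = 16
L: 6·5+4·4 = 46 | 5·4+6·3+1·8 = 46
D: 6·7+4·3 = 54 | 5·5+6·4+1·5 = 54
M: 6·5+4·3 = 42 | 5·7+6·0+1·7 = 42
gcd(6,4,5,6,1) = 1

Coefficients: [6, 4, 5, 6, 1]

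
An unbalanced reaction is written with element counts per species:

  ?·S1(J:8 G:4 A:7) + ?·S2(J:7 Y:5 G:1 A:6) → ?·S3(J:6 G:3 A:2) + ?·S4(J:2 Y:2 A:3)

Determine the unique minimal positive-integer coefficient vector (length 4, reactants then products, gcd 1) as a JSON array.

Coefficients: [1, 2, 2, 5]

J: 1·8+2·7 = 22 | 2·6+5·2 = 22
Y: 1·0+2·5 = 10 | 2·0+5·2 = 10
G: 1·4+2·1 = 6 | 2·3+5·0 = 6
A: 1·7+2·6 = 19 | 2·2+5·3 = 19
gcd(1,2,2,5) = 1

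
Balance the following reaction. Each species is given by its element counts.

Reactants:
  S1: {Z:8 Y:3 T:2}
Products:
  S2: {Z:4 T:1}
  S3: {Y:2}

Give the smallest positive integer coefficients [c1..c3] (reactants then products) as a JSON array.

Z: 2·8 = 16 | 4·4+3·0 = 16
Y: 2·3 = 6 | 4·0+3·2 = 6
T: 2·2 = 4 | 4·1+3·0 = 4
gcd(2,4,3) = 1

Coefficients: [2, 4, 3]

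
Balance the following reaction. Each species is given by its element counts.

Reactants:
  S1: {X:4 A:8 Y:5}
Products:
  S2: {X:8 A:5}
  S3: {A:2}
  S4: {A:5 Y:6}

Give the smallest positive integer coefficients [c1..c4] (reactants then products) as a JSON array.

X: 6·4 = 24 | 3·8+4·0+5·0 = 24
A: 6·8 = 48 | 3·5+4·2+5·5 = 48
Y: 6·5 = 30 | 3·0+4·0+5·6 = 30
gcd(6,3,4,5) = 1

Coefficients: [6, 3, 4, 5]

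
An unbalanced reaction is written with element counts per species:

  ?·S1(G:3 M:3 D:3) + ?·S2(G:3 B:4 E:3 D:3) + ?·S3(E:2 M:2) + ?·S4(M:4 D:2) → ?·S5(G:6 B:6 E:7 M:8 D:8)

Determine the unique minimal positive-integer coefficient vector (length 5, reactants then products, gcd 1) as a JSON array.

G: 2·3+6·3+5·0+4·0 = 24 | 4·6 = 24
B: 2·0+6·4+5·0+4·0 = 24 | 4·6 = 24
E: 2·0+6·3+5·2+4·0 = 28 | 4·7 = 28
M: 2·3+6·0+5·2+4·4 = 32 | 4·8 = 32
D: 2·3+6·3+5·0+4·2 = 32 | 4·8 = 32
gcd(2,6,5,4,4) = 1

Coefficients: [2, 6, 5, 4, 4]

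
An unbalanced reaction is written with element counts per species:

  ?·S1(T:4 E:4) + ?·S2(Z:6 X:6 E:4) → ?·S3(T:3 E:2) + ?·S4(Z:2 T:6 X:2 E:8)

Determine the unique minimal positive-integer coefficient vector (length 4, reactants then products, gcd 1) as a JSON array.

Coefficients: [6, 1, 2, 3]

Z: 6·0+1·6 = 6 | 2·0+3·2 = 6
T: 6·4+1·0 = 24 | 2·3+3·6 = 24
X: 6·0+1·6 = 6 | 2·0+3·2 = 6
E: 6·4+1·4 = 28 | 2·2+3·8 = 28
gcd(6,1,2,3) = 1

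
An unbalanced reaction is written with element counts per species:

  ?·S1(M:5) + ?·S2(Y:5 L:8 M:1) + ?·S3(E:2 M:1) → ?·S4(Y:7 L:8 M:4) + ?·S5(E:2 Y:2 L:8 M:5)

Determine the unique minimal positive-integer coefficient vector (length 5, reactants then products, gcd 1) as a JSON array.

E: 3·0+5·0+2·2 = 4 | 3·0+2·2 = 4
Y: 3·0+5·5+2·0 = 25 | 3·7+2·2 = 25
L: 3·0+5·8+2·0 = 40 | 3·8+2·8 = 40
M: 3·5+5·1+2·1 = 22 | 3·4+2·5 = 22
gcd(3,5,2,3,2) = 1

Coefficients: [3, 5, 2, 3, 2]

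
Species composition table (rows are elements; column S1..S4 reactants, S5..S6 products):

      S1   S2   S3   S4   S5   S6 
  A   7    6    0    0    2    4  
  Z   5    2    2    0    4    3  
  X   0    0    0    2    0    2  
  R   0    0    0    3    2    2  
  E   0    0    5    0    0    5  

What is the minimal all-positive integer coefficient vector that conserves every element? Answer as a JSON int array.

A: 2·7+1·6+4·0+4·0 = 20 | 2·2+4·4 = 20
Z: 2·5+1·2+4·2+4·0 = 20 | 2·4+4·3 = 20
X: 2·0+1·0+4·0+4·2 = 8 | 2·0+4·2 = 8
R: 2·0+1·0+4·0+4·3 = 12 | 2·2+4·2 = 12
E: 2·0+1·0+4·5+4·0 = 20 | 2·0+4·5 = 20
gcd(2,1,4,4,2,4) = 1

Coefficients: [2, 1, 4, 4, 2, 4]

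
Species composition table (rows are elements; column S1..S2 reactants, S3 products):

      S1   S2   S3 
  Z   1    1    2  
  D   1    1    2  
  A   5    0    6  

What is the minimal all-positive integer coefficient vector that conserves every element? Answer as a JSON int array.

Coefficients: [6, 4, 5]

Z: 6·1+4·1 = 10 | 5·2 = 10
D: 6·1+4·1 = 10 | 5·2 = 10
A: 6·5+4·0 = 30 | 5·6 = 30
gcd(6,4,5) = 1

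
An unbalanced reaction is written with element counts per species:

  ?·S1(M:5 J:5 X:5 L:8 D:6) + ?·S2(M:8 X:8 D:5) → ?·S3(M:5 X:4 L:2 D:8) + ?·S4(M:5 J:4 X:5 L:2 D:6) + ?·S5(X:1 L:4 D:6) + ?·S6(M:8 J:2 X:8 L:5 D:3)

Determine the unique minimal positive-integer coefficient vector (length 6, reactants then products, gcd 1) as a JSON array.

M: 4·5+4·8 = 52 | 1·5+3·5+1·0+4·8 = 52
J: 4·5+4·0 = 20 | 1·0+3·4+1·0+4·2 = 20
X: 4·5+4·8 = 52 | 1·4+3·5+1·1+4·8 = 52
L: 4·8+4·0 = 32 | 1·2+3·2+1·4+4·5 = 32
D: 4·6+4·5 = 44 | 1·8+3·6+1·6+4·3 = 44
gcd(4,4,1,3,1,4) = 1

Coefficients: [4, 4, 1, 3, 1, 4]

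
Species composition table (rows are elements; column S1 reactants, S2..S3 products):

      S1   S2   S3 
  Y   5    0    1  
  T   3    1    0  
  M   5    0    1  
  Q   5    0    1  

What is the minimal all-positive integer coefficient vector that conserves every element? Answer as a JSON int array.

Y: 1·5 = 5 | 3·0+5·1 = 5
T: 1·3 = 3 | 3·1+5·0 = 3
M: 1·5 = 5 | 3·0+5·1 = 5
Q: 1·5 = 5 | 3·0+5·1 = 5
gcd(1,3,5) = 1

Coefficients: [1, 3, 5]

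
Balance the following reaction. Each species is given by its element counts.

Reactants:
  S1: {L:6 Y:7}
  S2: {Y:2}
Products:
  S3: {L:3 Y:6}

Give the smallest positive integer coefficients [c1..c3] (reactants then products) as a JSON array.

Coefficients: [2, 5, 4]

L: 2·6+5·0 = 12 | 4·3 = 12
Y: 2·7+5·2 = 24 | 4·6 = 24
gcd(2,5,4) = 1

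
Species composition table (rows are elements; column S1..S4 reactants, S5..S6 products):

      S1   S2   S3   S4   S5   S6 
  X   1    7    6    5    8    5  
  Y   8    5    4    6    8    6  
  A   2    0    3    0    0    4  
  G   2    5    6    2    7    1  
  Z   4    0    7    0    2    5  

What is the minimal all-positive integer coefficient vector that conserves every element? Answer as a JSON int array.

Coefficients: [1, 2, 2, 3, 4, 2]

X: 1·1+2·7+2·6+3·5 = 42 | 4·8+2·5 = 42
Y: 1·8+2·5+2·4+3·6 = 44 | 4·8+2·6 = 44
A: 1·2+2·0+2·3+3·0 = 8 | 4·0+2·4 = 8
G: 1·2+2·5+2·6+3·2 = 30 | 4·7+2·1 = 30
Z: 1·4+2·0+2·7+3·0 = 18 | 4·2+2·5 = 18
gcd(1,2,2,3,4,2) = 1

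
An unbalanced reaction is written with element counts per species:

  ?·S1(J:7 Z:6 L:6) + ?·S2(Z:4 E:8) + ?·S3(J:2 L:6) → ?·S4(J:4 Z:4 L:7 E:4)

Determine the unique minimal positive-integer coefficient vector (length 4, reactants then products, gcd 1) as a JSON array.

J: 2·7+3·0+5·2 = 24 | 6·4 = 24
Z: 2·6+3·4+5·0 = 24 | 6·4 = 24
L: 2·6+3·0+5·6 = 42 | 6·7 = 42
E: 2·0+3·8+5·0 = 24 | 6·4 = 24
gcd(2,3,5,6) = 1

Coefficients: [2, 3, 5, 6]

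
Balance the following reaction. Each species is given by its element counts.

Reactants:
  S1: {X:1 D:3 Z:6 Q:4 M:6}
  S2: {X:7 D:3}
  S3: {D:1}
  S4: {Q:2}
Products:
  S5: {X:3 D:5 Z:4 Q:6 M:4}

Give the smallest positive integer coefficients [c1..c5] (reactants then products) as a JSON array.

Coefficients: [2, 1, 6, 5, 3]

X: 2·1+1·7+6·0+5·0 = 9 | 3·3 = 9
D: 2·3+1·3+6·1+5·0 = 15 | 3·5 = 15
Z: 2·6+1·0+6·0+5·0 = 12 | 3·4 = 12
Q: 2·4+1·0+6·0+5·2 = 18 | 3·6 = 18
M: 2·6+1·0+6·0+5·0 = 12 | 3·4 = 12
gcd(2,1,6,5,3) = 1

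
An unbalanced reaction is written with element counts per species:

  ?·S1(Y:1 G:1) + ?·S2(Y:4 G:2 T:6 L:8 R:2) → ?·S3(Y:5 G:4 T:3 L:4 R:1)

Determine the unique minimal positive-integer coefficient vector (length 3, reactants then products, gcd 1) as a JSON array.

Coefficients: [6, 1, 2]

Y: 6·1+1·4 = 10 | 2·5 = 10
G: 6·1+1·2 = 8 | 2·4 = 8
T: 6·0+1·6 = 6 | 2·3 = 6
L: 6·0+1·8 = 8 | 2·4 = 8
R: 6·0+1·2 = 2 | 2·1 = 2
gcd(6,1,2) = 1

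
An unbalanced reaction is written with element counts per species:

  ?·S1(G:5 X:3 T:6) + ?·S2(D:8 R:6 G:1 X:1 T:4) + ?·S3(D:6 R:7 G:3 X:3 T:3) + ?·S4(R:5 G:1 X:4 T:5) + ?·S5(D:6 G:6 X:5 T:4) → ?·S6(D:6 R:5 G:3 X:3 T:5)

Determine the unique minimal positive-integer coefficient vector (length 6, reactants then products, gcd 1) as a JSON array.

Coefficients: [1, 3, 1, 1, 1, 6]

D: 1·0+3·8+1·6+1·0+1·6 = 36 | 6·6 = 36
R: 1·0+3·6+1·7+1·5+1·0 = 30 | 6·5 = 30
G: 1·5+3·1+1·3+1·1+1·6 = 18 | 6·3 = 18
X: 1·3+3·1+1·3+1·4+1·5 = 18 | 6·3 = 18
T: 1·6+3·4+1·3+1·5+1·4 = 30 | 6·5 = 30
gcd(1,3,1,1,1,6) = 1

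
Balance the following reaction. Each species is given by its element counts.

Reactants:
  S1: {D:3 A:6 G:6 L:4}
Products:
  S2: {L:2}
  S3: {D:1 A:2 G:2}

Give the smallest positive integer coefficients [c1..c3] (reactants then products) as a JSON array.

D: 1·3 = 3 | 2·0+3·1 = 3
A: 1·6 = 6 | 2·0+3·2 = 6
G: 1·6 = 6 | 2·0+3·2 = 6
L: 1·4 = 4 | 2·2+3·0 = 4
gcd(1,2,3) = 1

Coefficients: [1, 2, 3]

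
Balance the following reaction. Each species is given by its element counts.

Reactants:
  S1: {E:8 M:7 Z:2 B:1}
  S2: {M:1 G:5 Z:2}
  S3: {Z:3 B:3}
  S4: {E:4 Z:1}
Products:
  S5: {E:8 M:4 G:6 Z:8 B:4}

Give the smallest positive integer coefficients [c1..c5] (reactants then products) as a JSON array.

Coefficients: [2, 6, 6, 6, 5]

E: 2·8+6·0+6·0+6·4 = 40 | 5·8 = 40
M: 2·7+6·1+6·0+6·0 = 20 | 5·4 = 20
G: 2·0+6·5+6·0+6·0 = 30 | 5·6 = 30
Z: 2·2+6·2+6·3+6·1 = 40 | 5·8 = 40
B: 2·1+6·0+6·3+6·0 = 20 | 5·4 = 20
gcd(2,6,6,6,5) = 1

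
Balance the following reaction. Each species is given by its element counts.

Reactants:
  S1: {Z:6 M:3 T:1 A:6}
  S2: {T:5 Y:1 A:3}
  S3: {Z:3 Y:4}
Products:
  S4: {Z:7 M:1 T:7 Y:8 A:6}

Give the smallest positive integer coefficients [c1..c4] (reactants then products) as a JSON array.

Z: 1·6+4·0+5·3 = 21 | 3·7 = 21
M: 1·3+4·0+5·0 = 3 | 3·1 = 3
T: 1·1+4·5+5·0 = 21 | 3·7 = 21
Y: 1·0+4·1+5·4 = 24 | 3·8 = 24
A: 1·6+4·3+5·0 = 18 | 3·6 = 18
gcd(1,4,5,3) = 1

Coefficients: [1, 4, 5, 3]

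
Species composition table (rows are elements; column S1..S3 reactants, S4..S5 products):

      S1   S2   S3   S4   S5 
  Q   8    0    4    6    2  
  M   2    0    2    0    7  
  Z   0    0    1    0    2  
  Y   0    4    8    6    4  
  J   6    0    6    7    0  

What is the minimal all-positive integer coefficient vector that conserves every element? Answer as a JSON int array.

Q: 3·8+3·0+4·4 = 40 | 6·6+2·2 = 40
M: 3·2+3·0+4·2 = 14 | 6·0+2·7 = 14
Z: 3·0+3·0+4·1 = 4 | 6·0+2·2 = 4
Y: 3·0+3·4+4·8 = 44 | 6·6+2·4 = 44
J: 3·6+3·0+4·6 = 42 | 6·7+2·0 = 42
gcd(3,3,4,6,2) = 1

Coefficients: [3, 3, 4, 6, 2]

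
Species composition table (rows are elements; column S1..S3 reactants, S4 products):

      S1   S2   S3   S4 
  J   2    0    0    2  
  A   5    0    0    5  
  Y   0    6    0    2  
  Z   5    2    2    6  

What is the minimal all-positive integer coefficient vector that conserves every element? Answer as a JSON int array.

J: 6·2+2·0+1·0 = 12 | 6·2 = 12
A: 6·5+2·0+1·0 = 30 | 6·5 = 30
Y: 6·0+2·6+1·0 = 12 | 6·2 = 12
Z: 6·5+2·2+1·2 = 36 | 6·6 = 36
gcd(6,2,1,6) = 1

Coefficients: [6, 2, 1, 6]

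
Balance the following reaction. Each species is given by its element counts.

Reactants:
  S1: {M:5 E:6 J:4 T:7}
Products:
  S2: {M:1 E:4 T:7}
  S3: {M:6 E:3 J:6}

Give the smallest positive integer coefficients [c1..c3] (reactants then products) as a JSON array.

Coefficients: [3, 3, 2]

M: 3·5 = 15 | 3·1+2·6 = 15
E: 3·6 = 18 | 3·4+2·3 = 18
J: 3·4 = 12 | 3·0+2·6 = 12
T: 3·7 = 21 | 3·7+2·0 = 21
gcd(3,3,2) = 1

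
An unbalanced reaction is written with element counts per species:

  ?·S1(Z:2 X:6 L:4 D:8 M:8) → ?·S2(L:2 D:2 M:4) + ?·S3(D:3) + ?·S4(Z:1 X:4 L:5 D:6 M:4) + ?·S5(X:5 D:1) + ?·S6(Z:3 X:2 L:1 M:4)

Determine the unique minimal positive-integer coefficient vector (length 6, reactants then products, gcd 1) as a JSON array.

Z: 5·2 = 10 | 6·0+6·0+1·1+4·0+3·3 = 10
X: 5·6 = 30 | 6·0+6·0+1·4+4·5+3·2 = 30
L: 5·4 = 20 | 6·2+6·0+1·5+4·0+3·1 = 20
D: 5·8 = 40 | 6·2+6·3+1·6+4·1+3·0 = 40
M: 5·8 = 40 | 6·4+6·0+1·4+4·0+3·4 = 40
gcd(5,6,6,1,4,3) = 1

Coefficients: [5, 6, 6, 1, 4, 3]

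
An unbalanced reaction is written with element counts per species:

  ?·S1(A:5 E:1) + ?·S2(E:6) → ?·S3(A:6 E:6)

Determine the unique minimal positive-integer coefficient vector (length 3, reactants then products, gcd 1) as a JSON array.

A: 6·5+4·0 = 30 | 5·6 = 30
E: 6·1+4·6 = 30 | 5·6 = 30
gcd(6,4,5) = 1

Coefficients: [6, 4, 5]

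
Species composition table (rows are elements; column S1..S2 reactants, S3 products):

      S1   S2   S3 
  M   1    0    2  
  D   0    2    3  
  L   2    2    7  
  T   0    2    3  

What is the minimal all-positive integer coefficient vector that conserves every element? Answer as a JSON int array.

M: 4·1+3·0 = 4 | 2·2 = 4
D: 4·0+3·2 = 6 | 2·3 = 6
L: 4·2+3·2 = 14 | 2·7 = 14
T: 4·0+3·2 = 6 | 2·3 = 6
gcd(4,3,2) = 1

Coefficients: [4, 3, 2]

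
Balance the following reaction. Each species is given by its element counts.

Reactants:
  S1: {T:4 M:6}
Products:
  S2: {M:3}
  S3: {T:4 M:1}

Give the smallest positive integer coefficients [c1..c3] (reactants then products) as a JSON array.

T: 3·4 = 12 | 5·0+3·4 = 12
M: 3·6 = 18 | 5·3+3·1 = 18
gcd(3,5,3) = 1

Coefficients: [3, 5, 3]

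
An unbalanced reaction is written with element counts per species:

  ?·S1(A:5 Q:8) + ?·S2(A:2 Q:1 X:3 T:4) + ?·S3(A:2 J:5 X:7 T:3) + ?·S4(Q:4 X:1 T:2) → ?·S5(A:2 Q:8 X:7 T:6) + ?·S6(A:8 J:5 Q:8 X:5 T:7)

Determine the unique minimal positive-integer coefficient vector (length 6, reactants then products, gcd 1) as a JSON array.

A: 2·5+4·2+2·2+5·0 = 22 | 3·2+2·8 = 22
J: 2·0+4·0+2·5+5·0 = 10 | 3·0+2·5 = 10
Q: 2·8+4·1+2·0+5·4 = 40 | 3·8+2·8 = 40
X: 2·0+4·3+2·7+5·1 = 31 | 3·7+2·5 = 31
T: 2·0+4·4+2·3+5·2 = 32 | 3·6+2·7 = 32
gcd(2,4,2,5,3,2) = 1

Coefficients: [2, 4, 2, 5, 3, 2]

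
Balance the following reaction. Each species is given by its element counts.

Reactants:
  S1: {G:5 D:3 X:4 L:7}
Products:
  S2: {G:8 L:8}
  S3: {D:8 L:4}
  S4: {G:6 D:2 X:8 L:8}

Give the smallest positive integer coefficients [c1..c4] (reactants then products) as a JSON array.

G: 4·5 = 20 | 1·8+1·0+2·6 = 20
D: 4·3 = 12 | 1·0+1·8+2·2 = 12
X: 4·4 = 16 | 1·0+1·0+2·8 = 16
L: 4·7 = 28 | 1·8+1·4+2·8 = 28
gcd(4,1,1,2) = 1

Coefficients: [4, 1, 1, 2]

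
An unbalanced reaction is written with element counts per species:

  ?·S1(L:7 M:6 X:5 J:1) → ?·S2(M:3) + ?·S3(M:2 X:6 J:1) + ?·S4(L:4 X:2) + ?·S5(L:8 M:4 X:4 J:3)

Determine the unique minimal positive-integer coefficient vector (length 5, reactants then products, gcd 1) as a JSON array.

L: 4·7 = 28 | 6·0+1·0+5·4+1·8 = 28
M: 4·6 = 24 | 6·3+1·2+5·0+1·4 = 24
X: 4·5 = 20 | 6·0+1·6+5·2+1·4 = 20
J: 4·1 = 4 | 6·0+1·1+5·0+1·3 = 4
gcd(4,6,1,5,1) = 1

Coefficients: [4, 6, 1, 5, 1]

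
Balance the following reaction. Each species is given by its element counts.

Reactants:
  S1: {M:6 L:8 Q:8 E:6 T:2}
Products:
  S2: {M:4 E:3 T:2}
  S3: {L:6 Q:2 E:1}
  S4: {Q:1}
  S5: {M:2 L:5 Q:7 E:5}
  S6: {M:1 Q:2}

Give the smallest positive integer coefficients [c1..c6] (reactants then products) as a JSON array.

M: 5·6 = 30 | 5·4+5·0+4·0+2·2+6·1 = 30
L: 5·8 = 40 | 5·0+5·6+4·0+2·5+6·0 = 40
Q: 5·8 = 40 | 5·0+5·2+4·1+2·7+6·2 = 40
E: 5·6 = 30 | 5·3+5·1+4·0+2·5+6·0 = 30
T: 5·2 = 10 | 5·2+5·0+4·0+2·0+6·0 = 10
gcd(5,5,5,4,2,6) = 1

Coefficients: [5, 5, 5, 4, 2, 6]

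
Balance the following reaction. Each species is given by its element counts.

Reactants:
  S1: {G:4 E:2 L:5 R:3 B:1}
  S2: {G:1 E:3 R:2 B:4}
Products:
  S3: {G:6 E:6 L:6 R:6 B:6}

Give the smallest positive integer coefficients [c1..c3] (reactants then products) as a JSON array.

G: 6·4+6·1 = 30 | 5·6 = 30
E: 6·2+6·3 = 30 | 5·6 = 30
L: 6·5+6·0 = 30 | 5·6 = 30
R: 6·3+6·2 = 30 | 5·6 = 30
B: 6·1+6·4 = 30 | 5·6 = 30
gcd(6,6,5) = 1

Coefficients: [6, 6, 5]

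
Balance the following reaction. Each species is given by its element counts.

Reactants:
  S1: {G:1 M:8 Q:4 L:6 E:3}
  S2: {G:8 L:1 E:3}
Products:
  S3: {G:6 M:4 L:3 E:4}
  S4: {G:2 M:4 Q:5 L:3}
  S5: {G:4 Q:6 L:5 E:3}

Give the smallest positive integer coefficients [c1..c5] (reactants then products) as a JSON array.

Coefficients: [4, 5, 6, 2, 1]

G: 4·1+5·8 = 44 | 6·6+2·2+1·4 = 44
M: 4·8+5·0 = 32 | 6·4+2·4+1·0 = 32
Q: 4·4+5·0 = 16 | 6·0+2·5+1·6 = 16
L: 4·6+5·1 = 29 | 6·3+2·3+1·5 = 29
E: 4·3+5·3 = 27 | 6·4+2·0+1·3 = 27
gcd(4,5,6,2,1) = 1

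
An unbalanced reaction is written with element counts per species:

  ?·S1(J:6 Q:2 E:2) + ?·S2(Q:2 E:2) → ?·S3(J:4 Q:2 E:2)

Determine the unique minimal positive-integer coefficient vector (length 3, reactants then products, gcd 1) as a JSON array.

Coefficients: [2, 1, 3]

J: 2·6+1·0 = 12 | 3·4 = 12
Q: 2·2+1·2 = 6 | 3·2 = 6
E: 2·2+1·2 = 6 | 3·2 = 6
gcd(2,1,3) = 1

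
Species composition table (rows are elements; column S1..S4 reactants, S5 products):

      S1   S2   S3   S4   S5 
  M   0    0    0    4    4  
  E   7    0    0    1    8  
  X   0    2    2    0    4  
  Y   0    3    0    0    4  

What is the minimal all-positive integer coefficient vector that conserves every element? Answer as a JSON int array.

Coefficients: [3, 4, 2, 3, 3]

M: 3·0+4·0+2·0+3·4 = 12 | 3·4 = 12
E: 3·7+4·0+2·0+3·1 = 24 | 3·8 = 24
X: 3·0+4·2+2·2+3·0 = 12 | 3·4 = 12
Y: 3·0+4·3+2·0+3·0 = 12 | 3·4 = 12
gcd(3,4,2,3,3) = 1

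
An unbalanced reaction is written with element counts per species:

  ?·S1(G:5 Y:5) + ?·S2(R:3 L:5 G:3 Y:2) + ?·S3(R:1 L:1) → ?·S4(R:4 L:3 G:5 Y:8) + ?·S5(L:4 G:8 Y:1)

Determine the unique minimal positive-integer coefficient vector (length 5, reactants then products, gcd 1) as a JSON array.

Coefficients: [3, 1, 5, 2, 1]

R: 3·0+1·3+5·1 = 8 | 2·4+1·0 = 8
L: 3·0+1·5+5·1 = 10 | 2·3+1·4 = 10
G: 3·5+1·3+5·0 = 18 | 2·5+1·8 = 18
Y: 3·5+1·2+5·0 = 17 | 2·8+1·1 = 17
gcd(3,1,5,2,1) = 1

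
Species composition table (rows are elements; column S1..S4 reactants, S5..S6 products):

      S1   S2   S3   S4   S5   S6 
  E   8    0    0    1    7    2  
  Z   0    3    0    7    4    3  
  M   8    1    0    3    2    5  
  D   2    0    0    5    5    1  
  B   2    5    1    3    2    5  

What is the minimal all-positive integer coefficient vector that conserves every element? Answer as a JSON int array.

Coefficients: [3, 4, 2, 2, 2, 6]

E: 3·8+4·0+2·0+2·1 = 26 | 2·7+6·2 = 26
Z: 3·0+4·3+2·0+2·7 = 26 | 2·4+6·3 = 26
M: 3·8+4·1+2·0+2·3 = 34 | 2·2+6·5 = 34
D: 3·2+4·0+2·0+2·5 = 16 | 2·5+6·1 = 16
B: 3·2+4·5+2·1+2·3 = 34 | 2·2+6·5 = 34
gcd(3,4,2,2,2,6) = 1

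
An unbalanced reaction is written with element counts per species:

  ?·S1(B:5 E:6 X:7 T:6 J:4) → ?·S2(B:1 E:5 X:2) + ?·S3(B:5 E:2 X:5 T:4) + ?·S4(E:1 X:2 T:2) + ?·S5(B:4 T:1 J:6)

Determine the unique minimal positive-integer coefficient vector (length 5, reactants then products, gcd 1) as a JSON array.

B: 3·5 = 15 | 2·1+1·5+6·0+2·4 = 15
E: 3·6 = 18 | 2·5+1·2+6·1+2·0 = 18
X: 3·7 = 21 | 2·2+1·5+6·2+2·0 = 21
T: 3·6 = 18 | 2·0+1·4+6·2+2·1 = 18
J: 3·4 = 12 | 2·0+1·0+6·0+2·6 = 12
gcd(3,2,1,6,2) = 1

Coefficients: [3, 2, 1, 6, 2]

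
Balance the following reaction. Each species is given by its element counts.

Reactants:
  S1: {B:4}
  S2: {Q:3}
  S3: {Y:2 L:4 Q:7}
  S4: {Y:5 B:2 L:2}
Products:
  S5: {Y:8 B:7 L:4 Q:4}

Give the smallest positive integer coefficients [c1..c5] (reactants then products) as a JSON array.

Coefficients: [4, 3, 1, 6, 4]

Y: 4·0+3·0+1·2+6·5 = 32 | 4·8 = 32
B: 4·4+3·0+1·0+6·2 = 28 | 4·7 = 28
L: 4·0+3·0+1·4+6·2 = 16 | 4·4 = 16
Q: 4·0+3·3+1·7+6·0 = 16 | 4·4 = 16
gcd(4,3,1,6,4) = 1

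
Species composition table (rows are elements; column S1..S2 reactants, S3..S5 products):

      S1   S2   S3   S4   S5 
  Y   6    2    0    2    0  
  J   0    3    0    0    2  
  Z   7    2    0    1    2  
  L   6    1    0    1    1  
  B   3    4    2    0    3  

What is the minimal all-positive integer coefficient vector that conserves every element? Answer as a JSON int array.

Y: 1·6+2·2 = 10 | 1·0+5·2+3·0 = 10
J: 1·0+2·3 = 6 | 1·0+5·0+3·2 = 6
Z: 1·7+2·2 = 11 | 1·0+5·1+3·2 = 11
L: 1·6+2·1 = 8 | 1·0+5·1+3·1 = 8
B: 1·3+2·4 = 11 | 1·2+5·0+3·3 = 11
gcd(1,2,1,5,3) = 1

Coefficients: [1, 2, 1, 5, 3]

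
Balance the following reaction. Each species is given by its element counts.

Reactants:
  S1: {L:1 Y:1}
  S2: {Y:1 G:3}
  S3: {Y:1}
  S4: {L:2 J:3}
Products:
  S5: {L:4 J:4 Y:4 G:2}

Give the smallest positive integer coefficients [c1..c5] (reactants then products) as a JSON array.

L: 4·1+2·0+6·0+4·2 = 12 | 3·4 = 12
J: 4·0+2·0+6·0+4·3 = 12 | 3·4 = 12
Y: 4·1+2·1+6·1+4·0 = 12 | 3·4 = 12
G: 4·0+2·3+6·0+4·0 = 6 | 3·2 = 6
gcd(4,2,6,4,3) = 1

Coefficients: [4, 2, 6, 4, 3]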